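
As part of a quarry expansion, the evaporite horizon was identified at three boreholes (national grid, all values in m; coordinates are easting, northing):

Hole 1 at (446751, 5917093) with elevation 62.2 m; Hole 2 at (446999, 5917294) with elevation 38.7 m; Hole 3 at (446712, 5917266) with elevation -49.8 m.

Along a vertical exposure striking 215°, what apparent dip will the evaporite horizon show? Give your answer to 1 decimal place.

14.3°

Two edge vectors: Hole 1→Hole 2 = (248, 201, -23.5), Hole 1→Hole 3 = (-39, 173, -112).
Normal n = (Hole 1→Hole 2) × (Hole 1→Hole 3) = (-18446.5, 28692.5, 50743).
So ∂z/∂easting = −n_x/n_z = 0.36353 and ∂z/∂northing = −n_y/n_z = −0.56545.
Unit vector along 215° is (sin 215°, cos 215°) = (-0.5736, -0.8192).
Slope in that direction = a·(-0.5736) + b·(-0.8192) = 0.25468.
Apparent dip = arctan|0.25468| = 14.3° (true dip is 33.9°, so apparent ≤ true as expected).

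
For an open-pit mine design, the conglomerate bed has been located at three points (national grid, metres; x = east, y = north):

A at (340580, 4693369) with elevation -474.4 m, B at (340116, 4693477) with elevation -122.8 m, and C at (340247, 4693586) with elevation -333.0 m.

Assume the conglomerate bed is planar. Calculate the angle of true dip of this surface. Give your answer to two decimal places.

Let the plane be z = a·x + b·y + c.
B−A: −464a + 108b = 351.6;  C−A: −333a + 217b = 141.4.
Solving gives a = −0.94287, b = −0.79527.
Gradient magnitude |∇z| = √(a² + b²) = √(0.88899 + 0.63246) = 1.23347.
True dip = arctan(1.23347) = 50.97°, dipping toward NE (azimuth ≈ 050°).

50.97°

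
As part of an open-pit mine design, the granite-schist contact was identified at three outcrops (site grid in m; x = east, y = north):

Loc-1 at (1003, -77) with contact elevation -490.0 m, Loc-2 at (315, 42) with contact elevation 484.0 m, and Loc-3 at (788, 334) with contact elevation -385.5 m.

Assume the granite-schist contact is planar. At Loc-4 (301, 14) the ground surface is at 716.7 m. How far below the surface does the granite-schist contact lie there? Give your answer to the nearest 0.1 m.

196.6 m

Two edge vectors: Loc-1→Loc-2 = (-688, 119, 974), Loc-1→Loc-3 = (-215, 411, 104.5).
Normal n = (Loc-1→Loc-2) × (Loc-1→Loc-3) = (-387878.5, -137514, -257183).
So ∂z/∂x = −n_x/n_z = −1.508181 and ∂z/∂y = −n_y/n_z = −0.534693.
Intercept c from Loc-1: -490 + 1512.71 − 41.17 = 981.53.
At (301, 14): z_contact = −453.96 − 7.49 + 981.53 = 520.09 m.
Depth below ground = 716.7 − 520.09 = 196.6 m.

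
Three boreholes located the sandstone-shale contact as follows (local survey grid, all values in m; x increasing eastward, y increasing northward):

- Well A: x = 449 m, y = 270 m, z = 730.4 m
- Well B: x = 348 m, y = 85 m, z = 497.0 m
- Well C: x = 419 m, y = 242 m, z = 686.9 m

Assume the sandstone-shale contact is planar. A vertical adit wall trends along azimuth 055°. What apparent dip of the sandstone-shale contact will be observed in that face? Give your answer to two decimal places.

Two edge vectors: Well A→Well B = (-101, -185, -233.4), Well A→Well C = (-30, -28, -43.5).
Normal n = (Well A→Well B) × (Well A→Well C) = (1512.3, 2608.5, -2722).
So ∂z/∂x = −n_x/n_z = 0.55558 and ∂z/∂y = −n_y/n_z = 0.95830.
Unit vector along 055° is (sin 55°, cos 55°) = (0.8192, 0.5736).
Slope in that direction = a·(0.8192) + b·(0.5736) = 1.00477.
Apparent dip = arctan|1.00477| = 45.14° (true dip is 47.9°, so apparent ≤ true as expected).

45.14°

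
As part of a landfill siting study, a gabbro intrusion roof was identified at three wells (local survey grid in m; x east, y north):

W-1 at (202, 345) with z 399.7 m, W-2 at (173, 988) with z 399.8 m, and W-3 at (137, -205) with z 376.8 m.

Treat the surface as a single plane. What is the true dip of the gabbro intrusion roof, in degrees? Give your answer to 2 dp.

14.27°

Let the plane be z = a·x + b·y + c.
W-2−W-1: −29a + 643b = 0.1;  W-3−W-1: −65a − 550b = −22.9.
Solving gives a = 0.25404, b = 0.01161.
Gradient magnitude |∇z| = √(a² + b²) = √(0.06454 + 0.00013) = 0.25431.
True dip = arctan(0.25431) = 14.27°, dipping toward W (azimuth ≈ 267°).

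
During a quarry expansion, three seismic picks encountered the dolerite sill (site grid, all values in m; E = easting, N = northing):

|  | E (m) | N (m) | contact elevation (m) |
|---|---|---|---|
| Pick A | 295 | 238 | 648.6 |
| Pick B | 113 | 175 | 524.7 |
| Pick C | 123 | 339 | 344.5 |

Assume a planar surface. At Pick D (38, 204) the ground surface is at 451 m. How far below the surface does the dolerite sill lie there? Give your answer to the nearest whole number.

Two edge vectors: Pick A→Pick B = (-182, -63, -123.9), Pick A→Pick C = (-172, 101, -304.1).
Normal n = (Pick A→Pick B) × (Pick A→Pick C) = (31672.2, -34035.4, -29218).
So ∂z/∂E = −n_x/n_z = 1.08400 and ∂z/∂N = −n_y/n_z = −1.16488.
Intercept c from Pick A: 648.6 − 319.78 + 277.24 = 606.06.
At (38, 204): z_contact = 41.2 − 237.6 + 606.06 = 409.6 m.
Depth below ground = 451 − 409.6 = 41 m.

41 m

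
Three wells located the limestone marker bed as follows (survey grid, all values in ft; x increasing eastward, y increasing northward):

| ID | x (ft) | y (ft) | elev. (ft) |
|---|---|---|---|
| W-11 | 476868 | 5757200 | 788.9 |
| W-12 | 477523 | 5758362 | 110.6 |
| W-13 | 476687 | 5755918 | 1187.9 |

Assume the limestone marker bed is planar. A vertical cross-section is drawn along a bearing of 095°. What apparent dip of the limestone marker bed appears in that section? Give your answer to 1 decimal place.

31.9°

Two edge vectors: W-11→W-12 = (655, 1162, -678.3), W-11→W-13 = (-181, -1282, 399).
Normal n = (W-11→W-12) × (W-11→W-13) = (-405942.6, -138572.7, -629388).
So ∂z/∂x = −n_x/n_z = −0.64498 and ∂z/∂y = −n_y/n_z = −0.22017.
Unit vector along 095° is (sin 95°, cos 95°) = (0.9962, -0.0872).
Slope in that direction = a·(0.9962) + b·(-0.0872) = −0.62334.
Apparent dip = arctan|0.62334| = 31.9° (true dip is 34.3°, so apparent ≤ true as expected).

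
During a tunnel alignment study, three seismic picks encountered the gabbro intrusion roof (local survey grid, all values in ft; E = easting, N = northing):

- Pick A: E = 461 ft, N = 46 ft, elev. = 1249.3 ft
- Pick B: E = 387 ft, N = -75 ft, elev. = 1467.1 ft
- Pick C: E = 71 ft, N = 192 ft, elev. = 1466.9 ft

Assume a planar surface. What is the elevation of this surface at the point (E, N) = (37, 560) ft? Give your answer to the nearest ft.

Two edge vectors: Pick A→Pick B = (-74, -121, 217.8), Pick A→Pick C = (-390, 146, 217.6).
Normal n = (Pick A→Pick B) × (Pick A→Pick C) = (-58128.4, -68839.6, -57994).
So ∂z/∂E = −n_x/n_z = −1.00232 and ∂z/∂N = −n_y/n_z = −1.18701.
Intercept c from Pick A: 1249.3 + 462.07 + 54.60 = 1765.97.
At (37, 560): z = −37.1 − 664.7 + 1765.97 = 1064.2 ft.

1064 ft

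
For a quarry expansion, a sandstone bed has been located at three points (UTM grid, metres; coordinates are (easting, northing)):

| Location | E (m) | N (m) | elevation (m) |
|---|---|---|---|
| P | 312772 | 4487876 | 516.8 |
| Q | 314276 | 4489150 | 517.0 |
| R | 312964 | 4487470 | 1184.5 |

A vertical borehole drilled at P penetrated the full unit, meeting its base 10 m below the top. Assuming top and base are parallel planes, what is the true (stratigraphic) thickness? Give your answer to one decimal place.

5.4 m

Two edge vectors: P→Q = (1504, 1274, 0.2), P→R = (192, -406, 667.7).
Normal n = (P→Q) × (P→R) = (850731, -1004182.4, -855232).
So ∂z/∂E = −n_x/n_z = 0.99474 and ∂z/∂N = −n_y/n_z = −1.17416.
|∇z| = √(a²+b²) = 1.53888, so dip δ = arctan(1.53888) = 56.98°.
True thickness = vertical thickness × cos δ = 10 × cos 56.98° = 5.4 m.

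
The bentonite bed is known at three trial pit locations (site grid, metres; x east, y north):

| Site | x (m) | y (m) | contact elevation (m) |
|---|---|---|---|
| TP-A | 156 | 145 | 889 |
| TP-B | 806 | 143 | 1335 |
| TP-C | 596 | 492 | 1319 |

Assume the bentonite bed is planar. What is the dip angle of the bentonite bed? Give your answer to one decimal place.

37.9°

Let the plane be z = a·x + b·y + c.
TP-B−TP-A: 650a − 2b = 446;  TP-C−TP-A: 440a + 347b = 430.
Solving gives a = 0.68729, b = 0.36771.
Gradient magnitude |∇z| = √(a² + b²) = √(0.47236 + 0.13521) = 0.77947.
True dip = arctan(0.77947) = 37.9°, dipping toward WSW (azimuth ≈ 242°).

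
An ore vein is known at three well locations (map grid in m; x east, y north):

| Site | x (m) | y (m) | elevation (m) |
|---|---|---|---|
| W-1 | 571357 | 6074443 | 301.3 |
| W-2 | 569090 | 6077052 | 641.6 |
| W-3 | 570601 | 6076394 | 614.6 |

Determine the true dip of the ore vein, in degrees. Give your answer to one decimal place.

11.0°

Let the plane be z = a·x + b·y + c.
W-2−W-1: −2267a + 2609b = 340.3;  W-3−W-1: −756a + 1951b = 313.3.
Solving gives a = 0.06263, b = 0.18485.
Gradient magnitude |∇z| = √(a² + b²) = √(0.00392 + 0.03417) = 0.19517.
True dip = arctan(0.19517) = 11.0°, dipping toward SSW (azimuth ≈ 199°).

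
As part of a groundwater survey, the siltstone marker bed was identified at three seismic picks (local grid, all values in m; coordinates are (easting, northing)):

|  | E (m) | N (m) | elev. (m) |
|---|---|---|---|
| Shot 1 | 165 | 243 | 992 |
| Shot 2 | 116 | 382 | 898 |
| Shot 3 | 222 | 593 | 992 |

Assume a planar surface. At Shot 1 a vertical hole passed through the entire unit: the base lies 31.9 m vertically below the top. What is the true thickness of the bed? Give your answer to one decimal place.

Let the plane be z = a·E + b·N + c.
Shot 2−Shot 1: −49a + 139b = −94;  Shot 3−Shot 1: 57a + 350b = 0.
Solving gives a = 1.31217, b = −0.21370.
|∇z| = √(a²+b²) = 1.32946, so dip δ = arctan(1.32946) = 53.05°.
True thickness = vertical thickness × cos δ = 31.9 × cos 53.05° = 19.2 m.

19.2 m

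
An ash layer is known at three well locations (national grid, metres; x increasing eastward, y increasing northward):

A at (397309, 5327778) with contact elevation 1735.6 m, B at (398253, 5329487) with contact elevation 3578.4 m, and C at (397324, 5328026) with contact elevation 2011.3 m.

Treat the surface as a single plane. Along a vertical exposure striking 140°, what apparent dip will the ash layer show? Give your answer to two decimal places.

Let the plane be z = a·x + b·y + c.
B−A: 944a + 1709b = 1842.8;  C−A: 15a + 248b = 275.7.
Solving gives a = −0.06791, b = 1.11580.
Unit vector along 140° is (sin 140°, cos 140°) = (0.6428, -0.7660).
Slope in that direction = a·(0.6428) + b·(-0.7660) = −0.89840.
Apparent dip = arctan|0.89840| = 41.94° (true dip is 48.2°, so apparent ≤ true as expected).

41.94°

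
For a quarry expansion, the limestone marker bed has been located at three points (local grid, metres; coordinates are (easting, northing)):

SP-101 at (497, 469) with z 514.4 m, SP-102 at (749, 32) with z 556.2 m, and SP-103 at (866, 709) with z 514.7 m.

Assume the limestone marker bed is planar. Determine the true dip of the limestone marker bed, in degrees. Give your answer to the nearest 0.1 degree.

4.7°

Two edge vectors: SP-101→SP-102 = (252, -437, 41.8), SP-101→SP-103 = (369, 240, 0.3).
Normal n = (SP-101→SP-102) × (SP-101→SP-103) = (-10163.1, 15348.6, 221733).
So ∂z/∂E = −n_x/n_z = 0.04583 and ∂z/∂N = −n_y/n_z = −0.06922.
Gradient magnitude |∇z| = √(a² + b²) = √(0.00210 + 0.00479) = 0.08302.
True dip = arctan(0.08302) = 4.7°, dipping toward NNW (azimuth ≈ 326°).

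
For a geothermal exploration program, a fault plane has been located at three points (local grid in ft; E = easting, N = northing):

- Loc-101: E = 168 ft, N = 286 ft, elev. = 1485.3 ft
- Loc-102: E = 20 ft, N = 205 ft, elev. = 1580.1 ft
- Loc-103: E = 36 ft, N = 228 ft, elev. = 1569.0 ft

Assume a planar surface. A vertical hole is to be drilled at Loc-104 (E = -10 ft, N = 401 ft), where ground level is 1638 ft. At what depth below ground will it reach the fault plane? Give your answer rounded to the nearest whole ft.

51 ft

Two edge vectors: Loc-101→Loc-102 = (-148, -81, 94.8), Loc-101→Loc-103 = (-132, -58, 83.7).
Normal n = (Loc-101→Loc-102) × (Loc-101→Loc-103) = (-1281.3, -126, -2108).
So ∂z/∂E = −n_x/n_z = −0.60783 and ∂z/∂N = −n_y/n_z = −0.05977.
Intercept c from Loc-101: 1485.3 + 102.11 + 17.09 = 1604.51.
At (-10, 401): z_contact = 6.1 − 24.0 + 1604.51 = 1586.6 ft.
Depth below ground = 1638 − 1586.6 = 51 ft.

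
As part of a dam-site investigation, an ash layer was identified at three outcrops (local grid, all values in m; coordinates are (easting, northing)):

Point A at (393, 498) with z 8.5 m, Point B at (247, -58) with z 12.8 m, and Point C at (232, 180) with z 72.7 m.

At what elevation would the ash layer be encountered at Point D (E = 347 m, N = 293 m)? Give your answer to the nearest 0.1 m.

Two edge vectors: Point A→Point B = (-146, -556, 4.3), Point A→Point C = (-161, -318, 64.2).
Normal n = (Point A→Point B) × (Point A→Point C) = (-34327.8, 8680.9, -43088).
So ∂z/∂E = −n_x/n_z = −0.79669 and ∂z/∂N = −n_y/n_z = 0.20147.
Intercept c from Point A: 8.5 + 313.10 − 100.33 = 221.27.
At (347, 293): z = −276.5 + 59.0 + 221.27 = 3.8 m.

3.8 m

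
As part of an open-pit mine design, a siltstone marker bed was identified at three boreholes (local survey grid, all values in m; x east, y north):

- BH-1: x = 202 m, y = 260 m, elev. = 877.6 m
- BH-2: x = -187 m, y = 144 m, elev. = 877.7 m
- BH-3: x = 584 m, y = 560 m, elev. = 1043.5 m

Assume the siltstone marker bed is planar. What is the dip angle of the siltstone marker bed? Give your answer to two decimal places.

42.95°

Two edge vectors: BH-1→BH-2 = (-389, -116, 0.1), BH-1→BH-3 = (382, 300, 165.9).
Normal n = (BH-1→BH-2) × (BH-1→BH-3) = (-19274.4, 64573.3, -72388).
So ∂z/∂x = −n_x/n_z = −0.26627 and ∂z/∂y = −n_y/n_z = 0.89204.
Gradient magnitude |∇z| = √(a² + b²) = √(0.07090 + 0.79574) = 0.93094.
True dip = arctan(0.93094) = 42.95°, dipping toward SSE (azimuth ≈ 163°).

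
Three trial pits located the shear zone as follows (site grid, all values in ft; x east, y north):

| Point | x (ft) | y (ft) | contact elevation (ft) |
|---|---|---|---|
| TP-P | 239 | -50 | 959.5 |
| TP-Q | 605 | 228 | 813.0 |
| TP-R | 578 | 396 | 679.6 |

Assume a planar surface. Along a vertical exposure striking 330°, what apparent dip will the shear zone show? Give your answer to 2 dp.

Two edge vectors: TP-P→TP-Q = (366, 278, -146.5), TP-P→TP-R = (339, 446, -279.9).
Normal n = (TP-P→TP-Q) × (TP-P→TP-R) = (-12473.2, 52779.9, 68994).
So ∂z/∂x = −n_x/n_z = 0.18079 and ∂z/∂y = −n_y/n_z = −0.76499.
Unit vector along 330° is (sin 330°, cos 330°) = (-0.5000, 0.8660).
Slope in that direction = a·(-0.5000) + b·(0.8660) = −0.75290.
Apparent dip = arctan|0.75290| = 36.98° (true dip is 38.2°, so apparent ≤ true as expected).

36.98°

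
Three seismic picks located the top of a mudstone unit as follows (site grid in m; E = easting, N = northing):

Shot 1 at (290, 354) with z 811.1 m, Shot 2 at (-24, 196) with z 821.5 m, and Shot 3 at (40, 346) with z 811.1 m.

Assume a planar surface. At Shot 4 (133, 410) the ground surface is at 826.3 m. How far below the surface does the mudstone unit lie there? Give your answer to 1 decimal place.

19.5 m

Two edge vectors: Shot 1→Shot 2 = (-314, -158, 10.4), Shot 1→Shot 3 = (-250, -8, 0).
Normal n = (Shot 1→Shot 2) × (Shot 1→Shot 3) = (83.2, -2600, -36988).
So ∂z/∂E = −n_x/n_z = 0.00225 and ∂z/∂N = −n_y/n_z = −0.07029.
Intercept c from Shot 1: 811.1 − 0.65 + 24.88 = 835.33.
At (133, 410): z_contact = 0.30 − 28.82 + 835.33 = 806.81 m.
Depth below ground = 826.3 − 806.81 = 19.5 m.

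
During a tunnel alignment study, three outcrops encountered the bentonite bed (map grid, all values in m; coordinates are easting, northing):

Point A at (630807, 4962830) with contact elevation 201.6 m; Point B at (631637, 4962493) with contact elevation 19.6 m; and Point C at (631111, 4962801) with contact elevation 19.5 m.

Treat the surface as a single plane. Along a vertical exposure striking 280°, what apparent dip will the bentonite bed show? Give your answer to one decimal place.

26.2°

Let the plane be z = a·easting + b·northing + c.
Point B−Point A: 830a − 337b = −182;  Point C−Point A: 304a − 29b = −182.1.
Solving gives a = −0.71563, b = −1.22247.
Unit vector along 280° is (sin 280°, cos 280°) = (-0.9848, 0.1736).
Slope in that direction = a·(-0.9848) + b·(0.1736) = 0.49248.
Apparent dip = arctan|0.49248| = 26.2° (true dip is 54.8°, so apparent ≤ true as expected).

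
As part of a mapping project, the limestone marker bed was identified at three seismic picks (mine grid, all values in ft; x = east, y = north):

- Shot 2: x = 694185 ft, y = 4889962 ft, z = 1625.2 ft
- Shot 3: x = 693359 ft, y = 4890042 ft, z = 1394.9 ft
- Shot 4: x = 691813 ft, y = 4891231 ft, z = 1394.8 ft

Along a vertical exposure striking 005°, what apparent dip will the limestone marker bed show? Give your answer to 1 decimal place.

23.8°

Two edge vectors: Shot 2→Shot 3 = (-826, 80, -230.3), Shot 2→Shot 4 = (-2372, 1269, -230.4).
Normal n = (Shot 2→Shot 3) × (Shot 2→Shot 4) = (273818.7, 355961.2, -858434).
So ∂z/∂x = −n_x/n_z = 0.31897 and ∂z/∂y = −n_y/n_z = 0.41466.
Unit vector along 005° is (sin 5°, cos 5°) = (0.0872, 0.9962).
Slope in that direction = a·(0.0872) + b·(0.9962) = 0.44089.
Apparent dip = arctan|0.44089| = 23.8° (true dip is 27.6°, so apparent ≤ true as expected).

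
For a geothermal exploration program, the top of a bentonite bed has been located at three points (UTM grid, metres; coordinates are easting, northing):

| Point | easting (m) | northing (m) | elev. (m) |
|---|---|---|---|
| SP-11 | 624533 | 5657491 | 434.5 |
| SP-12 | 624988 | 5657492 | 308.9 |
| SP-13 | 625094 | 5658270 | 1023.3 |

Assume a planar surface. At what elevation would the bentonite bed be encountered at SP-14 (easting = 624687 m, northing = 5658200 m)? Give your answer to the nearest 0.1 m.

Let the plane be z = a·easting + b·northing + c.
SP-12−SP-11: 455a + 1b = −125.6;  SP-13−SP-11: 561a + 779b = 588.8.
Solving gives a = −0.278145381, b = 0.956148342.
Then c = 434.5 − a·624533 − b·5657491 = −5235255.17.
At (624687, 5658200): z = −173753.8 + 5410078.6 − 5235255.17 = 1069.6 m.

1069.6 m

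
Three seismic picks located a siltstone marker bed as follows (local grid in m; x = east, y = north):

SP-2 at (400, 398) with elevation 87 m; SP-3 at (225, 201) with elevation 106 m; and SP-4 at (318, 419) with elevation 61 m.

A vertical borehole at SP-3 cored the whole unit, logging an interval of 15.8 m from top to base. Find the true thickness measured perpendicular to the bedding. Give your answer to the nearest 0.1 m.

Two edge vectors: SP-2→SP-3 = (-175, -197, 19), SP-2→SP-4 = (-82, 21, -26).
Normal n = (SP-2→SP-3) × (SP-2→SP-4) = (4723, -6108, -19829).
So ∂z/∂x = −n_x/n_z = 0.23819 and ∂z/∂y = −n_y/n_z = −0.30803.
|∇z| = √(a²+b²) = 0.38938, so dip δ = arctan(0.38938) = 21.27°.
True thickness = vertical thickness × cos δ = 15.8 × cos 21.27° = 14.7 m.

14.7 m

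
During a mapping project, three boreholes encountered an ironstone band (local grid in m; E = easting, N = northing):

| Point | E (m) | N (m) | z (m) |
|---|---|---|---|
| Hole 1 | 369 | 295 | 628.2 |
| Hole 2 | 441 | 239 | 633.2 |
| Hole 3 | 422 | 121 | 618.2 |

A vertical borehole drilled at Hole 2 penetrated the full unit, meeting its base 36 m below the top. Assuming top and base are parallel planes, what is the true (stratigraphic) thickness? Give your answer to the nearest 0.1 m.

35.4 m

Two edge vectors: Hole 1→Hole 2 = (72, -56, 5), Hole 1→Hole 3 = (53, -174, -10).
Normal n = (Hole 1→Hole 2) × (Hole 1→Hole 3) = (1430, 985, -9560).
So ∂z/∂E = −n_x/n_z = 0.14958 and ∂z/∂N = −n_y/n_z = 0.10303.
|∇z| = √(a²+b²) = 0.18163, so dip δ = arctan(0.18163) = 10.29°.
True thickness = vertical thickness × cos δ = 36 × cos 10.29° = 35.4 m.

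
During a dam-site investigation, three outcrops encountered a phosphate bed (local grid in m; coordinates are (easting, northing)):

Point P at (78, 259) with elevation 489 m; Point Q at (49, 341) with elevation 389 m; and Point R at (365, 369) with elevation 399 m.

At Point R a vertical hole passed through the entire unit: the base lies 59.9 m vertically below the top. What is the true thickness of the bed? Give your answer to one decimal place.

Let the plane be z = a·E + b·N + c.
Point Q−Point P: −29a + 82b = −100;  Point R−Point P: 287a + 110b = −90.
Solving gives a = 0.13546, b = −1.17161.
|∇z| = √(a²+b²) = 1.17941, so dip δ = arctan(1.17941) = 49.71°.
True thickness = vertical thickness × cos δ = 59.9 × cos 49.71° = 38.7 m.

38.7 m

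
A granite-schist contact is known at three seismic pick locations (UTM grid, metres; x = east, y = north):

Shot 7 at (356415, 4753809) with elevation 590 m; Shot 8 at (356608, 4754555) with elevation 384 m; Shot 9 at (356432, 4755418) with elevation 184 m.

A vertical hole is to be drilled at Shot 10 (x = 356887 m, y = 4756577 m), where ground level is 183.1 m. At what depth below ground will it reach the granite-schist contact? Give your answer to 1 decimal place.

Two edge vectors: Shot 7→Shot 8 = (193, 746, -206), Shot 7→Shot 9 = (17, 1609, -406).
Normal n = (Shot 7→Shot 8) × (Shot 7→Shot 9) = (28578, 74856, 297855).
So ∂z/∂x = −n_x/n_z = −0.095946014 and ∂z/∂y = −n_y/n_z = −0.251316916.
Intercept c from Shot 7: 590 + 34196.60 + 1194712.62 = 1229499.22.
At (356887, 4756577): z_contact = −34241.89 − 1195408.26 + 1229499.22 = -150.93 m.
Depth below ground = 183.1 − (-150.93) = 334.0 m.

334.0 m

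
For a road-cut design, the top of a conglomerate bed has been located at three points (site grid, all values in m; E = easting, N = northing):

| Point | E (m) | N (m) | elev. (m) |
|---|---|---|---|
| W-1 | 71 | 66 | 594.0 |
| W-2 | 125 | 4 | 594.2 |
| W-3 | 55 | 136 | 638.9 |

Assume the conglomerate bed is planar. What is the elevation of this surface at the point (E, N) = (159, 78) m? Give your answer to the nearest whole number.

Two edge vectors: W-1→W-2 = (54, -62, 0.2), W-1→W-3 = (-16, 70, 44.9).
Normal n = (W-1→W-2) × (W-1→W-3) = (-2797.8, -2427.8, 2788).
So ∂z/∂E = −n_x/n_z = 1.00352 and ∂z/∂N = −n_y/n_z = 0.87080.
Intercept c from W-1: 594 − 71.25 − 57.47 = 465.28.
At (159, 78): z = 159.6 + 67.9 + 465.28 = 692.8 m.

693 m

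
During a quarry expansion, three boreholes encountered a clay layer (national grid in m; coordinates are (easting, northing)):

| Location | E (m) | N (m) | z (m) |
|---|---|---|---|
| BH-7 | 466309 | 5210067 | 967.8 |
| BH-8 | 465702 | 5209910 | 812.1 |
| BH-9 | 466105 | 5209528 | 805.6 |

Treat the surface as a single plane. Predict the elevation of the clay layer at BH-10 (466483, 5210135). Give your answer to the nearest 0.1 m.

Two edge vectors: BH-7→BH-8 = (-607, -157, -155.7), BH-7→BH-9 = (-204, -539, -162.2).
Normal n = (BH-7→BH-8) × (BH-7→BH-9) = (-58456.9, -66692.6, 295145).
So ∂z/∂E = −n_x/n_z = 0.198061631 and ∂z/∂N = −n_y/n_z = 0.225965542.
Intercept c from BH-7: 967.8 − 92357.92 − 1177295.62 = −1268685.74.
At (466483, 5210135): z = 92392.4 + 1177311.0 − 1268685.74 = 1017.6 m.

1017.6 m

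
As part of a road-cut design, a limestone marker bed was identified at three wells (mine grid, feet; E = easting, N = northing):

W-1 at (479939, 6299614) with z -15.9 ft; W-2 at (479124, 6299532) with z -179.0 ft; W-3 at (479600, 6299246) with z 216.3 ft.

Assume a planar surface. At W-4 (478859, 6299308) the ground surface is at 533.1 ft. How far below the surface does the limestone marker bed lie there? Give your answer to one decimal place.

587.8 ft

Let the plane be z = a·E + b·N + c.
W-2−W-1: −815a − 82b = −163.1;  W-3−W-1: −339a − 368b = 232.2.
Solving gives a = 0.290535863, b = −0.898618634.
Then c = -15.9 − a·479939 − b·6299614 = 5521495.14.
At (478859, 6299308): z_contact = 139125.71 − 5660675.55 + 5521495.14 = -54.70 ft.
Depth below ground = 533.1 − (-54.70) = 587.8 ft.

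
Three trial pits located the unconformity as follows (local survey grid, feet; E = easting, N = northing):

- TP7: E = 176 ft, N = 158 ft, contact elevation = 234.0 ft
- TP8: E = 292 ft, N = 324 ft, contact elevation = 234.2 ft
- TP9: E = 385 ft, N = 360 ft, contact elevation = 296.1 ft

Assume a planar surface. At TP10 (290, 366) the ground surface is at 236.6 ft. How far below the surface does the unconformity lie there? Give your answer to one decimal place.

30.9 ft

Two edge vectors: TP7→TP8 = (116, 166, 0.2), TP7→TP9 = (209, 202, 62.1).
Normal n = (TP7→TP8) × (TP7→TP9) = (10268.2, -7161.8, -11262).
So ∂z/∂E = −n_x/n_z = 0.91176 and ∂z/∂N = −n_y/n_z = −0.63593.
Intercept c from TP7: 234 − 160.47 + 100.48 = 174.01.
At (290, 366): z_contact = 264.41 − 232.75 + 174.01 = 205.67 ft.
Depth below ground = 236.6 − 205.67 = 30.9 ft.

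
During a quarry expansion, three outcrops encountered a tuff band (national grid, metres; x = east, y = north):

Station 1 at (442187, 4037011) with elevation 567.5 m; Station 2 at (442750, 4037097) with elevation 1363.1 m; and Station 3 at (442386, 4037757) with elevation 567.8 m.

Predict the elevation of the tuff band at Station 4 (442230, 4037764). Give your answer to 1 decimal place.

Let the plane be z = a·x + b·y + c.
Station 2−Station 1: 563a + 86b = 795.6;  Station 3−Station 1: 199a + 746b = 0.3.
Solving gives a = 1.473108389, b = −0.392558404.
Then c = 567.5 − a·442187 − b·4037011 = 933940.72.
At (442230, 4037764): z = 651452.7 − 1585058.2 + 933940.72 = 335.2 m.

335.2 m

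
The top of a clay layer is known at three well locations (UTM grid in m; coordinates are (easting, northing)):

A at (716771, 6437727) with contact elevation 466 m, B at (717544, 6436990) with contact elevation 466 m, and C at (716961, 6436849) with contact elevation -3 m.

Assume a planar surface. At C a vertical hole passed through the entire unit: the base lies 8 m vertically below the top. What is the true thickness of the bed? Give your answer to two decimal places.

Let the plane be z = a·E + b·N + c.
B−A: 773a − 737b = 0;  C−A: 190a − 878b = −469.
Solving gives a = 0.64169, b = 0.67303.
|∇z| = √(a²+b²) = 0.92991, so dip δ = arctan(0.92991) = 42.92°.
True thickness = vertical thickness × cos δ = 8 × cos 42.92° = 5.86 m.

5.86 m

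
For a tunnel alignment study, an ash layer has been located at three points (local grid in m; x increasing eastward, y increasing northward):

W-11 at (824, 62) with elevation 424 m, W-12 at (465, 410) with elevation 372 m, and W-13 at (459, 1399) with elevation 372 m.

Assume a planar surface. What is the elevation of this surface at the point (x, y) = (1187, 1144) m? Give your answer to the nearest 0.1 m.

Let the plane be z = a·x + b·y + c.
W-12−W-11: −359a + 348b = −52;  W-13−W-11: −365a + 1337b = −52.
Solving gives a = 0.145704, b = 0.000884.
Then c = 424 − a·824 − b·62 = 303.89.
At (1187, 1144): z = 173.0 + 1.0 + 303.89 = 477.8 m.

477.8 m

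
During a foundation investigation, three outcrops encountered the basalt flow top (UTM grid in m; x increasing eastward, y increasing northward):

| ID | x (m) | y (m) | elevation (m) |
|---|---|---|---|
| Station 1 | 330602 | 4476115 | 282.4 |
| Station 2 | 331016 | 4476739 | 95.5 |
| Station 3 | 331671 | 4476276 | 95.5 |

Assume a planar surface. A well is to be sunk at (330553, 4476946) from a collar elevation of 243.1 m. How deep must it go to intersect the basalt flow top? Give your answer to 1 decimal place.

Let the plane be z = a·x + b·y + c.
Station 2−Station 1: 414a + 624b = −186.9;  Station 3−Station 1: 1069a + 161b = −186.9.
Solving gives a = −0.144127934, b = −0.203895890.
Then c = 282.4 − a·330602 − b·4476115 = 960592.83.
At (330553, 4476946): z_contact = −47641.92 − 912830.89 + 960592.83 = 120.02 m.
Depth below ground = 243.1 − 120.02 = 123.1 m.

123.1 m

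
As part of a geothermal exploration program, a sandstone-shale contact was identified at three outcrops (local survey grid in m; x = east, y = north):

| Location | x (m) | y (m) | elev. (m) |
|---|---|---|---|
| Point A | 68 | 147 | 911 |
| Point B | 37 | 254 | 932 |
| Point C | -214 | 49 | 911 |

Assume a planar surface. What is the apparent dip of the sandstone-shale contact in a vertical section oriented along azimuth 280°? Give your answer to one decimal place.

Let the plane be z = a·x + b·y + c.
Point B−Point A: −31a + 107b = 21;  Point C−Point A: −282a − 98b = 0.
Solving gives a = −0.06197, b = 0.17831.
Unit vector along 280° is (sin 280°, cos 280°) = (-0.9848, 0.1736).
Slope in that direction = a·(-0.9848) + b·(0.1736) = 0.09199.
Apparent dip = arctan|0.09199| = 5.3° (true dip is 10.7°, so apparent ≤ true as expected).

5.3°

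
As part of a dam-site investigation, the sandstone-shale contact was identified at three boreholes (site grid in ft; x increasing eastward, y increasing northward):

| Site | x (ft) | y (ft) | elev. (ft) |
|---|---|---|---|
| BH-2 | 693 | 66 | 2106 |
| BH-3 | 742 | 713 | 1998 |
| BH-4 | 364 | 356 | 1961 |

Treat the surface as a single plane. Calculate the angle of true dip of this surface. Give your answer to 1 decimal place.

18.4°

Let the plane be z = a·x + b·y + c.
BH-3−BH-2: 49a + 647b = −108;  BH-4−BH-2: −329a + 290b = −145.
Solving gives a = 0.27522, b = −0.18777.
Gradient magnitude |∇z| = √(a² + b²) = √(0.07575 + 0.03526) = 0.33317.
True dip = arctan(0.33317) = 18.4°, dipping toward NW (azimuth ≈ 304°).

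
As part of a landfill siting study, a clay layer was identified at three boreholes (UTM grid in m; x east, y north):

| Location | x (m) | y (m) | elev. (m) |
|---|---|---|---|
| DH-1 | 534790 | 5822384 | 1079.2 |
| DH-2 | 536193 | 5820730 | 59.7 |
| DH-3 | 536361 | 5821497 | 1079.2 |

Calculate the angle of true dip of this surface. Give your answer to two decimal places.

53.64°

Let the plane be z = a·x + b·y + c.
DH-2−DH-1: 1403a − 1654b = −1019.5;  DH-3−DH-1: 1571a − 887b = 0.
Solving gives a = 0.66788, b = 1.18291.
Gradient magnitude |∇z| = √(a² + b²) = √(0.44607 + 1.39929) = 1.35844.
True dip = arctan(1.35844) = 53.64°, dipping toward SSW (azimuth ≈ 209°).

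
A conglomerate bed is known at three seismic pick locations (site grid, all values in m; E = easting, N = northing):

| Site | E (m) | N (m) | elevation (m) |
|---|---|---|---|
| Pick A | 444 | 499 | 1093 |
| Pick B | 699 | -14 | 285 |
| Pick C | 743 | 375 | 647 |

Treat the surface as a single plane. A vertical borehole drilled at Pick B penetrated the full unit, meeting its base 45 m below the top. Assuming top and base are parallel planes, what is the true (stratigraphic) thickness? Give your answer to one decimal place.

25.1 m

Let the plane be z = a·E + b·N + c.
Pick B−Pick A: 255a − 513b = −808;  Pick C−Pick A: 299a − 124b = −446.
Solving gives a = −1.05616, b = 1.05005.
|∇z| = √(a²+b²) = 1.48933, so dip δ = arctan(1.48933) = 56.12°.
True thickness = vertical thickness × cos δ = 45 × cos 56.12° = 25.1 m.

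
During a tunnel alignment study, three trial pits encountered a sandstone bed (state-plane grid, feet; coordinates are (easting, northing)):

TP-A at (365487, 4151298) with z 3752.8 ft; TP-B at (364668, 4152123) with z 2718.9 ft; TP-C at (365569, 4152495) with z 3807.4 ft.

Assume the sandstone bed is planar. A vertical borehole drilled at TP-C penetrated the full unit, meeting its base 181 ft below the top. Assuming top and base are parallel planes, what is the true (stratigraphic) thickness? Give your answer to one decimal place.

Let the plane be z = a·E + b·N + c.
TP-B−TP-A: −819a + 825b = −1033.9;  TP-C−TP-A: 82a + 1197b = 54.6.
Solving gives a = 1.22389, b = −0.03823.
|∇z| = √(a²+b²) = 1.22448, so dip δ = arctan(1.22448) = 50.76°.
True thickness = vertical thickness × cos δ = 181 × cos 50.76° = 114.5 ft.

114.5 ft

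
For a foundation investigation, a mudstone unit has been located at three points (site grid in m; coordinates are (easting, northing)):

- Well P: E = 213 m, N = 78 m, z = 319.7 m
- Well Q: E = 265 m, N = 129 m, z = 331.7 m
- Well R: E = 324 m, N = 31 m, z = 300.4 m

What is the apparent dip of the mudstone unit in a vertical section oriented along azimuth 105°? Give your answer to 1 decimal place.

7.1°

Let the plane be z = a·E + b·N + c.
Well Q−Well P: 52a + 51b = 12;  Well R−Well P: 111a − 47b = −19.3.
Solving gives a = −0.05186, b = 0.28817.
Unit vector along 105° is (sin 105°, cos 105°) = (0.9659, -0.2588).
Slope in that direction = a·(0.9659) + b·(-0.2588) = −0.12467.
Apparent dip = arctan|0.12467| = 7.1° (true dip is 16.3°, so apparent ≤ true as expected).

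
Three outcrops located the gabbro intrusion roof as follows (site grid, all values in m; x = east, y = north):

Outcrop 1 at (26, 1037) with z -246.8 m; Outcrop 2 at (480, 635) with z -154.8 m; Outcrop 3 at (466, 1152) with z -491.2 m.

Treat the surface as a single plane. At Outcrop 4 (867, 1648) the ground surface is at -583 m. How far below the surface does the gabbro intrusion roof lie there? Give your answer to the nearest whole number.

390 m

Let the plane be z = a·x + b·y + c.
Outcrop 2−Outcrop 1: 454a − 402b = 92;  Outcrop 3−Outcrop 1: 440a + 115b = −244.4.
Solving gives a = −0.38268, b = −0.66104.
Then c = -246.8 − a·26 − b·1037 = 448.65.
At (867, 1648): z_contact = −331.8 − 1089.4 + 448.65 = -972.5 m.
Depth below ground = -583 − (-972.5) = 390 m.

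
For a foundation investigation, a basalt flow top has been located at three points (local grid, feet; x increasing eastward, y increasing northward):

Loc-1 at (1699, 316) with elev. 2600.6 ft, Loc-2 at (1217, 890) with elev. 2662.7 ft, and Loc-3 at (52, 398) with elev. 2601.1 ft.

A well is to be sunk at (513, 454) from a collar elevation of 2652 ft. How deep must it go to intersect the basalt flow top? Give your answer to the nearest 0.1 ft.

Let the plane be z = a·x + b·y + c.
Loc-2−Loc-1: −482a + 574b = 62.1;  Loc-3−Loc-1: −1647a + 82b = 0.5.
Solving gives a = 0.005305, b = 0.112643.
Then c = 2600.6 − a·1699 − b·316 = 2555.99.
At (513, 454): z_contact = 2.72 + 51.14 + 2555.99 = 2609.85 ft.
Depth below ground = 2652 − 2609.85 = 42.1 ft.

42.1 ft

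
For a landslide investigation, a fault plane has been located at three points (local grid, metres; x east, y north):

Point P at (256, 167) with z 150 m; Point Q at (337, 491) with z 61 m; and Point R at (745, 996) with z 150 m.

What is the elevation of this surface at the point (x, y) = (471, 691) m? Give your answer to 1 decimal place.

Two edge vectors: Point P→Point Q = (81, 324, -89), Point P→Point R = (489, 829, 0).
Normal n = (Point P→Point Q) × (Point P→Point R) = (73781, -43521, -91287).
So ∂z/∂x = −n_x/n_z = 0.80823 and ∂z/∂y = −n_y/n_z = −0.47675.
Intercept c from Point P: 150 − 206.91 + 79.62 = 22.71.
At (471, 691): z = 380.7 − 329.4 + 22.71 = 74.0 m.

74.0 m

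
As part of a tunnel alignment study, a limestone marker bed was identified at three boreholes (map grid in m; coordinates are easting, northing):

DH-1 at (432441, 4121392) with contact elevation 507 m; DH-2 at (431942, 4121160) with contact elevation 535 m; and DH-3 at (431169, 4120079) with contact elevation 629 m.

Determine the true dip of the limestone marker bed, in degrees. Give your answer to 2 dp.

4.23°

Let the plane be z = a·easting + b·northing + c.
DH-2−DH-1: −499a − 232b = 28;  DH-3−DH-1: −1272a − 1313b = 122.
Solving gives a = −0.02349, b = −0.07016.
Gradient magnitude |∇z| = √(a² + b²) = √(0.00055 + 0.00492) = 0.07399.
True dip = arctan(0.07399) = 4.23°, dipping toward NNE (azimuth ≈ 019°).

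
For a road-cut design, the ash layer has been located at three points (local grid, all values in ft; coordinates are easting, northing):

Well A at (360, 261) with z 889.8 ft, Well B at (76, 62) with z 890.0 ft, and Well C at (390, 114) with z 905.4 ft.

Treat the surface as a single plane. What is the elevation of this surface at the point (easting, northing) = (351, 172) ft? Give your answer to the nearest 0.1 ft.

897.5 ft

Let the plane be z = a·easting + b·northing + c.
Well B−Well A: −284a − 199b = 0.2;  Well C−Well A: 30a − 147b = 15.6.
Solving gives a = 0.06444, b = −0.09297.
Then c = 889.8 − a·360 − b·261 = 890.87.
At (351, 172): z = 22.6 − 16.0 + 890.87 = 897.5 ft.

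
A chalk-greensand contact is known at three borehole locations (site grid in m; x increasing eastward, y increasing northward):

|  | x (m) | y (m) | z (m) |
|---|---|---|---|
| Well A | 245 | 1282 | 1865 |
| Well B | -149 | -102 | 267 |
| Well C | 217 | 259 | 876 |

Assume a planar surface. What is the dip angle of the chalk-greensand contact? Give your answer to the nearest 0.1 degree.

Two edge vectors: Well A→Well B = (-394, -1384, -1598), Well A→Well C = (-28, -1023, -989).
Normal n = (Well A→Well B) × (Well A→Well C) = (-265978, -344922, 364310).
So ∂z/∂x = −n_x/n_z = 0.73009 and ∂z/∂y = −n_y/n_z = 0.94678.
Gradient magnitude |∇z| = √(a² + b²) = √(0.53303 + 0.89640) = 1.19558.
True dip = arctan(1.19558) = 50.1°, dipping toward SW (azimuth ≈ 218°).

50.1°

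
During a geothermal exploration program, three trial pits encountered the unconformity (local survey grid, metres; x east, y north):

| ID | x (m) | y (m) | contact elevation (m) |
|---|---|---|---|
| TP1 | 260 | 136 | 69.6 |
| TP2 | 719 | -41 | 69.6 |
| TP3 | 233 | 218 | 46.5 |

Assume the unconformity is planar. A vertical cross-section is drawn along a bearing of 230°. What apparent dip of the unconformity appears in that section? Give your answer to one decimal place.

Let the plane be z = a·x + b·y + c.
TP2−TP1: 459a − 177b = 0;  TP3−TP1: −27a + 82b = −23.1.
Solving gives a = −0.12443, b = −0.32268.
Unit vector along 230° is (sin 230°, cos 230°) = (-0.7660, -0.6428).
Slope in that direction = a·(-0.7660) + b·(-0.6428) = 0.30273.
Apparent dip = arctan|0.30273| = 16.8° (true dip is 19.1°, so apparent ≤ true as expected).

16.8°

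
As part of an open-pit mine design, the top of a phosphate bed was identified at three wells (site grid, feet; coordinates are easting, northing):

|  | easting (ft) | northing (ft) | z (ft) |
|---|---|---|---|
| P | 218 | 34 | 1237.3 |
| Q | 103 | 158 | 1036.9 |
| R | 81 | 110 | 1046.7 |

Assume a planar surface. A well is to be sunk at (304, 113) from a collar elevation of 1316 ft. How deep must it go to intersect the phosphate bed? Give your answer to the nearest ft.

Let the plane be z = a·easting + b·northing + c.
Q−P: −115a + 124b = −200.4;  R−P: −137a + 76b = −190.6.
Solving gives a = 1.01891, b = −0.67117.
Then c = 1237.3 − a·218 − b·34 = 1038.00.
At (304, 113): z_contact = 309.7 − 75.8 + 1038.00 = 1271.9 ft.
Depth below ground = 1316 − 1271.9 = 44 ft.

44 ft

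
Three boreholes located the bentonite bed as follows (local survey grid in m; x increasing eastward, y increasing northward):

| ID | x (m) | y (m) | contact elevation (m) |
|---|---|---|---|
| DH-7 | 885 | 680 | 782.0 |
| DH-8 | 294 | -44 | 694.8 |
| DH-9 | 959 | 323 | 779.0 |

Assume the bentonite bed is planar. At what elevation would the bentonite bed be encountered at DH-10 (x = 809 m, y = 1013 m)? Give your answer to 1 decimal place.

784.0 m

Two edge vectors: DH-7→DH-8 = (-591, -724, -87.2), DH-7→DH-9 = (74, -357, -3).
Normal n = (DH-7→DH-8) × (DH-7→DH-9) = (-28958.4, -8225.8, 264563).
So ∂z/∂x = −n_x/n_z = 0.109457 and ∂z/∂y = −n_y/n_z = 0.031092.
Intercept c from DH-7: 782 − 96.87 − 21.14 = 663.99.
At (809, 1013): z = 88.6 + 31.5 + 663.99 = 784.0 m.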